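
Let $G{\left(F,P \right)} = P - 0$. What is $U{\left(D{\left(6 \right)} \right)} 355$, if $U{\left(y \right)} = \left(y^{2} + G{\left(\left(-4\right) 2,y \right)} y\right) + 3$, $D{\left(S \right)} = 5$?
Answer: $18815$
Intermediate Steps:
$G{\left(F,P \right)} = P$ ($G{\left(F,P \right)} = P + 0 = P$)
$U{\left(y \right)} = 3 + 2 y^{2}$ ($U{\left(y \right)} = \left(y^{2} + y y\right) + 3 = \left(y^{2} + y^{2}\right) + 3 = 2 y^{2} + 3 = 3 + 2 y^{2}$)
$U{\left(D{\left(6 \right)} \right)} 355 = \left(3 + 2 \cdot 5^{2}\right) 355 = \left(3 + 2 \cdot 25\right) 355 = \left(3 + 50\right) 355 = 53 \cdot 355 = 18815$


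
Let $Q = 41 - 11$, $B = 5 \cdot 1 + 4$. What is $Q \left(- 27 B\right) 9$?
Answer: $-65610$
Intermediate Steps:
$B = 9$ ($B = 5 + 4 = 9$)
$Q = 30$ ($Q = 41 - 11 = 30$)
$Q \left(- 27 B\right) 9 = 30 \left(\left(-27\right) 9\right) 9 = 30 \left(-243\right) 9 = \left(-7290\right) 9 = -65610$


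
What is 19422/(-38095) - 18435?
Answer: -702300747/38095 ≈ -18436.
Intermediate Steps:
19422/(-38095) - 18435 = 19422*(-1/38095) - 18435 = -19422/38095 - 18435 = -702300747/38095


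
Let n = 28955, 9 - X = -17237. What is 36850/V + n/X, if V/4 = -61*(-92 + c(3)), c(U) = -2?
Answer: 324906745/98888564 ≈ 3.2856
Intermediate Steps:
X = 17246 (X = 9 - 1*(-17237) = 9 + 17237 = 17246)
V = 22936 (V = 4*(-61*(-92 - 2)) = 4*(-61*(-94)) = 4*5734 = 22936)
36850/V + n/X = 36850/22936 + 28955/17246 = 36850*(1/22936) + 28955*(1/17246) = 18425/11468 + 28955/17246 = 324906745/98888564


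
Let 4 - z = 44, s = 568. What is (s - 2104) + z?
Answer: -1576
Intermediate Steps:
z = -40 (z = 4 - 1*44 = 4 - 44 = -40)
(s - 2104) + z = (568 - 2104) - 40 = -1536 - 40 = -1576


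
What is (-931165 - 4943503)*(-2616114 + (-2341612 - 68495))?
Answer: 29527379669628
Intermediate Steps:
(-931165 - 4943503)*(-2616114 + (-2341612 - 68495)) = -5874668*(-2616114 - 2410107) = -5874668*(-5026221) = 29527379669628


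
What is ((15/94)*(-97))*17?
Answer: -24735/94 ≈ -263.14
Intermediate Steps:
((15/94)*(-97))*17 = -1455/94*17 = -24735/94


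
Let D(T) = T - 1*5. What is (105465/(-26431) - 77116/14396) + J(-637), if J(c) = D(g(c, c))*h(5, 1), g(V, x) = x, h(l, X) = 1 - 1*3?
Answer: 121251585212/95125169 ≈ 1274.7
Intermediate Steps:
h(l, X) = -2 (h(l, X) = 1 - 3 = -2)
D(T) = -5 + T (D(T) = T - 5 = -5 + T)
J(c) = 10 - 2*c (J(c) = (-5 + c)*(-2) = 10 - 2*c)
(105465/(-26431) - 77116/14396) + J(-637) = (105465/(-26431) - 77116/14396) + (10 - 2*(-637)) = (105465*(-1/26431) - 77116*1/14396) + (10 + 1274) = (-105465/26431 - 19279/3599) + 1284 = -889131784/95125169 + 1284 = 121251585212/95125169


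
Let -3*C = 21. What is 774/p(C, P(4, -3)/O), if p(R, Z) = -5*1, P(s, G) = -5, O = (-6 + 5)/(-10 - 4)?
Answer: -774/5 ≈ -154.80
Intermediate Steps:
C = -7 (C = -1/3*21 = -7)
O = 1/14 (O = -1/(-14) = -1*(-1/14) = 1/14 ≈ 0.071429)
p(R, Z) = -5
774/p(C, P(4, -3)/O) = 774/(-5) = 774*(-1/5) = -774/5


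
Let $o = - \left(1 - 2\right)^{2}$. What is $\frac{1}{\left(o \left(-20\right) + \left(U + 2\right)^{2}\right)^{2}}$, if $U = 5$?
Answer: $\frac{1}{4761} \approx 0.00021004$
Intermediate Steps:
$o = -1$ ($o = - \left(-1\right)^{2} = \left(-1\right) 1 = -1$)
$\frac{1}{\left(o \left(-20\right) + \left(U + 2\right)^{2}\right)^{2}} = \frac{1}{\left(\left(-1\right) \left(-20\right) + \left(5 + 2\right)^{2}\right)^{2}} = \frac{1}{\left(20 + 7^{2}\right)^{2}} = \frac{1}{\left(20 + 49\right)^{2}} = \frac{1}{69^{2}} = \frac{1}{4761}$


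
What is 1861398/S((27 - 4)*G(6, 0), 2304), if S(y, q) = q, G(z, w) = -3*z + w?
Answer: 103411/128 ≈ 807.90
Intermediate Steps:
G(z, w) = w - 3*z
1861398/S((27 - 4)*G(6, 0), 2304) = 1861398/2304 = 1861398*(1/2304) = 103411/128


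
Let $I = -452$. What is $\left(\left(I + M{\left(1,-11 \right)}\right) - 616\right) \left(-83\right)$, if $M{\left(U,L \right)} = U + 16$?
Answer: $87233$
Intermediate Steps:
$M{\left(U,L \right)} = 16 + U$
$\left(\left(I + M{\left(1,-11 \right)}\right) - 616\right) \left(-83\right) = \left(\left(-452 + \left(16 + 1\right)\right) - 616\right) \left(-83\right) = \left(\left(-452 + 17\right) - 616\right) \left(-83\right) = \left(-435 - 616\right) \left(-83\right) = \left(-1051\right) \left(-83\right) = 87233$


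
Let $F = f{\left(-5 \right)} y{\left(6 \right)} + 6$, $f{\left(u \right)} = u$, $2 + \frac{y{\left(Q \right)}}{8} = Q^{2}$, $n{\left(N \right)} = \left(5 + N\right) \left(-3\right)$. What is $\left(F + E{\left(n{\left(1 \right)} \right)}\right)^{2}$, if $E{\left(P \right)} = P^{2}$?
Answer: $1060900$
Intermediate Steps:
$n{\left(N \right)} = -15 - 3 N$
$y{\left(Q \right)} = -16 + 8 Q^{2}$
$F = -1354$ ($F = - 5 \left(-16 + 8 \cdot 6^{2}\right) + 6 = - 5 \left(-16 + 8 \cdot 36\right) + 6 = - 5 \left(-16 + 288\right) + 6 = \left(-5\right) 272 + 6 = -1360 + 6 = -1354$)
$\left(F + E{\left(n{\left(1 \right)} \right)}\right)^{2} = \left(-1354 + \left(-15 - 3\right)^{2}\right)^{2} = \left(-1354 + \left(-18\right)^{2}\right)^{2} = \left(-1354 + 324\right)^{2} = \left(-1030\right)^{2} = 1060900$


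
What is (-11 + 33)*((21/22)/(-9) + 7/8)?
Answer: 203/12 ≈ 16.917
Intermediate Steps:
(-11 + 33)*((21/22)/(-9) + 7/8) = 22*((21*(1/22))*(-⅑) + 7*(⅛)) = 22*((21/22)*(-⅑) + 7/8) = 22*(-7/66 + 7/8) = 22*(203/264) = 203/12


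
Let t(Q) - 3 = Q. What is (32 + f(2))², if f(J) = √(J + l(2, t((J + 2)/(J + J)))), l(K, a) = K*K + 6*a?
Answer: (32 + √30)² ≈ 1404.5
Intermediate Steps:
t(Q) = 3 + Q
l(K, a) = K² + 6*a
f(J) = √(22 + J + 3*(2 + J)/J) (f(J) = √(J + (2² + 6*(3 + (J + 2)/(J + J)))) = √(J + (4 + 6*(3 + (2 + J)/((2*J))))) = √(J + (4 + 6*(3 + (2 + J)*(1/(2*J))))) = √(J + (4 + 6*(3 + (2 + J)/(2*J)))) = √(J + (4 + (18 + 3*(2 + J)/J))) = √(J + (22 + 3*(2 + J)/J)) = √(22 + J + 3*(2 + J)/J))
(32 + f(2))² = (32 + √(25 + 2 + 6/2))² = (32 + √(25 + 2 + 6*(½)))² = (32 + √(25 + 2 + 3))² = (32 + √30)²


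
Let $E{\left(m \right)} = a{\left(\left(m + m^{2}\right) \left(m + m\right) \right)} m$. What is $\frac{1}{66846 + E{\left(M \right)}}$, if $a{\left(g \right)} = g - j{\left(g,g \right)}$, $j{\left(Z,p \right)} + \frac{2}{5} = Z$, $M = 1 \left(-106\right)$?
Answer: $\frac{5}{334018} \approx 1.4969 \cdot 10^{-5}$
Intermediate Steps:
$M = -106$
$j{\left(Z,p \right)} = - \frac{2}{5} + Z$
$a{\left(g \right)} = \frac{2}{5}$ ($a{\left(g \right)} = g - \left(- \frac{2}{5} + g\right) = \frac{2}{5}$)
$E{\left(m \right)} = \frac{2 m}{5}$
$\frac{1}{66846 + E{\left(M \right)}} = \frac{1}{66846 + \frac{2}{5} \left(-106\right)} = \frac{1}{66846 - \frac{212}{5}} = \frac{1}{\frac{334018}{5}} = \frac{5}{334018}$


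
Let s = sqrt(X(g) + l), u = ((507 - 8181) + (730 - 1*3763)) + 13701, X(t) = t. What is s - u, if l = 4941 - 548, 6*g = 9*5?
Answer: -2994 + sqrt(17602)/2 ≈ -2927.7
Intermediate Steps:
g = 15/2 (g = (9*5)/6 = (1/6)*45 = 15/2 ≈ 7.5000)
l = 4393
u = 2994 (u = (-7674 + (730 - 3763)) + 13701 = (-7674 - 3033) + 13701 = -10707 + 13701 = 2994)
s = sqrt(17602)/2 (s = sqrt(15/2 + 4393) = sqrt(8801/2) = sqrt(17602)/2 ≈ 66.336)
s - u = sqrt(17602)/2 - 1*2994 = sqrt(17602)/2 - 2994 = -2994 + sqrt(17602)/2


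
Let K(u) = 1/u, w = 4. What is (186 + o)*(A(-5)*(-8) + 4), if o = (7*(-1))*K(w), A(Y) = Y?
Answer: 8107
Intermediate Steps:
o = -7/4 (o = (7*(-1))/4 = -7*1/4 = -7/4 ≈ -1.7500)
(186 + o)*(A(-5)*(-8) + 4) = (186 - 7/4)*(-5*(-8) + 4) = 737*(40 + 4)/4 = (737/4)*44 = 8107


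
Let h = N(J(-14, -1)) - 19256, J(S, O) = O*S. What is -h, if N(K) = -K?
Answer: 19270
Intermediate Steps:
h = -19270 (h = -(-1)*(-14) - 19256 = -1*14 - 19256 = -14 - 19256 = -19270)
-h = -1*(-19270) = 19270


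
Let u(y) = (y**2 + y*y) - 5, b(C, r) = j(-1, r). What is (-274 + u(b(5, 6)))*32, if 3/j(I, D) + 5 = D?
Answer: -8352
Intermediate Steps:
j(I, D) = 3/(-5 + D)
b(C, r) = 3/(-5 + r)
u(y) = -5 + 2*y**2 (u(y) = (y**2 + y**2) - 5 = 2*y**2 - 5 = -5 + 2*y**2)
(-274 + u(b(5, 6)))*32 = (-274 + (-5 + 2*(3/(-5 + 6))**2))*32 = (-274 + (-5 + 2*(3/1)**2))*32 = (-274 + (-5 + 2*(3*1)**2))*32 = (-274 + (-5 + 2*3**2))*32 = (-274 + (-5 + 2*9))*32 = (-274 + (-5 + 18))*32 = (-274 + 13)*32 = -261*32 = -8352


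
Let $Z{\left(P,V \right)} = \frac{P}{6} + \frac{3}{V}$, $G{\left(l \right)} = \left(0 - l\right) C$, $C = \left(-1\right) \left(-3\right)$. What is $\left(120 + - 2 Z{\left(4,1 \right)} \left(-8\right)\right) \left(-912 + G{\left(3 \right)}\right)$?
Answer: $-164552$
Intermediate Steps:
$C = 3$
$G{\left(l \right)} = - 3 l$ ($G{\left(l \right)} = \left(0 - l\right) 3 = - l 3 = - 3 l$)
$Z{\left(P,V \right)} = \frac{3}{V} + \frac{P}{6}$ ($Z{\left(P,V \right)} = P \frac{1}{6} + \frac{3}{V} = \frac{P}{6} + \frac{3}{V} = \frac{3}{V} + \frac{P}{6}$)
$\left(120 + - 2 Z{\left(4,1 \right)} \left(-8\right)\right) \left(-912 + G{\left(3 \right)}\right) = \left(120 + - 2 \left(\frac{3}{1} + \frac{1}{6} \cdot 4\right) \left(-8\right)\right) \left(-912 - 9\right) = \left(120 + - 2 \left(3 \cdot 1 + \frac{2}{3}\right) \left(-8\right)\right) \left(-912 - 9\right) = \left(120 + - 2 \left(3 + \frac{2}{3}\right) \left(-8\right)\right) \left(-921\right) = \left(120 + \left(-2\right) \frac{11}{3} \left(-8\right)\right) \left(-921\right) = \left(120 - - \frac{176}{3}\right) \left(-921\right) = \left(120 + \frac{176}{3}\right) \left(-921\right) = \frac{536}{3} \left(-921\right) = -164552$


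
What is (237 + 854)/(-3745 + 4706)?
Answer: 1091/961 ≈ 1.1353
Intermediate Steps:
(237 + 854)/(-3745 + 4706) = 1091/961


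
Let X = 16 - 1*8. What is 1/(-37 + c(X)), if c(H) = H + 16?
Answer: -1/13 ≈ -0.076923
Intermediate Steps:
X = 8 (X = 16 - 8 = 8)
c(H) = 16 + H
1/(-37 + c(X)) = 1/(-37 + (16 + 8)) = 1/(-37 + 24) = 1/(-13) = -1/13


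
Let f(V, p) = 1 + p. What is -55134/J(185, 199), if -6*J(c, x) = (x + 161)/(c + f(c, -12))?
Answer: 799443/5 ≈ 1.5989e+5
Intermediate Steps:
J(c, x) = -(161 + x)/(6*(-11 + c)) (J(c, x) = -(x + 161)/(6*(c + (1 - 12))) = -(161 + x)/(6*(c - 11)) = -(161 + x)/(6*(-11 + c)))
-55134/J(185, 199) = -55134*6*(-11 + 185)/(-161 - 1*199) = -55134*1044/(-161 - 199) = -55134/((1/6)*(1/174)*(-360)) = -55134/(-10/29) = -55134*(-29/10) = 799443/5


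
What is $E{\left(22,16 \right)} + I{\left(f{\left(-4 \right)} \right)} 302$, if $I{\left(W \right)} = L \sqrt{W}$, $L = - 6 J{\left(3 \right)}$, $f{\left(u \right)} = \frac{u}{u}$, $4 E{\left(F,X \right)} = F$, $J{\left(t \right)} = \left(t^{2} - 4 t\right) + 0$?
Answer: $\frac{10883}{2} \approx 5441.5$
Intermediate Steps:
$J{\left(t \right)} = t^{2} - 4 t$
$E{\left(F,X \right)} = \frac{F}{4}$
$f{\left(u \right)} = 1$
$L = 18$ ($L = - 6 \cdot 3 \left(-4 + 3\right) = - 6 \cdot 3 \left(-1\right) = \left(-6\right) \left(-3\right) = 18$)
$I{\left(W \right)} = 18 \sqrt{W}$
$E{\left(22,16 \right)} + I{\left(f{\left(-4 \right)} \right)} 302 = \frac{1}{4} \cdot 22 + 18 \sqrt{1} \cdot 302 = \frac{11}{2} + 18 \cdot 1 \cdot 302 = \frac{11}{2} + 18 \cdot 302 = \frac{11}{2} + 5436 = \frac{10883}{2}$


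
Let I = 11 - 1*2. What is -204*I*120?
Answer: -220320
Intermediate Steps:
I = 9 (I = 11 - 2 = 9)
-204*I*120 = -204*9*120 = -1836*120 = -220320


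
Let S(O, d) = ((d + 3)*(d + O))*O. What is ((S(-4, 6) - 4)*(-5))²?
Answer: 144400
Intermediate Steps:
S(O, d) = O*(3 + d)*(O + d) (S(O, d) = ((3 + d)*(O + d))*O = O*(3 + d)*(O + d))
((S(-4, 6) - 4)*(-5))² = ((-4*(6² + 3*(-4) + 3*6 - 4*6) - 4)*(-5))² = ((-4*(36 - 12 + 18 - 24) - 4)*(-5))² = ((-4*18 - 4)*(-5))² = ((-72 - 4)*(-5))² = (-76*(-5))² = 380² = 144400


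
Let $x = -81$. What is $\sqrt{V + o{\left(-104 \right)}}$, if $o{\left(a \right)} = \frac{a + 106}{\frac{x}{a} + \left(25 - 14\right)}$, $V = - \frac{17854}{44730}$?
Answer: $\frac{i \sqrt{12746843}}{7455} \approx 0.47891 i$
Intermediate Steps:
$V = - \frac{8927}{22365}$ ($V = \left(-17854\right) \frac{1}{44730} = - \frac{8927}{22365} \approx -0.39915$)
$o{\left(a \right)} = \frac{106 + a}{11 - \frac{81}{a}}$ ($o{\left(a \right)} = \frac{a + 106}{- \frac{81}{a} + \left(25 - 14\right)} = \frac{106 + a}{- \frac{81}{a} + \left(25 - 14\right)} = \frac{106 + a}{- \frac{81}{a} + 11} = \frac{106 + a}{11 - \frac{81}{a}}$)
$\sqrt{V + o{\left(-104 \right)}} = \sqrt{- \frac{8927}{22365} - \frac{104 \left(106 - 104\right)}{-81 + 11 \left(-104\right)}} = \sqrt{- \frac{8927}{22365} - 104 \frac{1}{-81 - 1144} \cdot 2} = \sqrt{- \frac{8927}{22365} - 104 \frac{1}{-1225} \cdot 2} = \sqrt{- \frac{8927}{22365} - \left(- \frac{104}{1225}\right) 2} = \sqrt{- \frac{8927}{22365} + \frac{208}{1225}} = \sqrt{- \frac{179533}{782775}} = \frac{i \sqrt{12746843}}{7455}$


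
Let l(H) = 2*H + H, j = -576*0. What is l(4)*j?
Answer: 0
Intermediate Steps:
j = 0
l(H) = 3*H
l(4)*j = (3*4)*0 = 12*0 = 0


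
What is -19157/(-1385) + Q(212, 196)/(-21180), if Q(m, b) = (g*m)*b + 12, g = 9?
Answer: -1870284/488905 ≈ -3.8255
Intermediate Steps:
Q(m, b) = 12 + 9*b*m (Q(m, b) = (9*m)*b + 12 = 9*b*m + 12 = 12 + 9*b*m)
-19157/(-1385) + Q(212, 196)/(-21180) = -19157/(-1385) + (12 + 9*196*212)/(-21180) = -19157*(-1/1385) + (12 + 373968)*(-1/21180) = 19157/1385 + 373980*(-1/21180) = 19157/1385 - 6233/353 = -1870284/488905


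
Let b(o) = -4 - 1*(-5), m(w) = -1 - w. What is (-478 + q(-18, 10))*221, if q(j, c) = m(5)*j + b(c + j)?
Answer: -81549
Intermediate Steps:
b(o) = 1 (b(o) = -4 + 5 = 1)
q(j, c) = 1 - 6*j (q(j, c) = (-1 - 1*5)*j + 1 = (-1 - 5)*j + 1 = -6*j + 1 = 1 - 6*j)
(-478 + q(-18, 10))*221 = (-478 + (1 - 6*(-18)))*221 = (-478 + (1 + 108))*221 = (-478 + 109)*221 = -369*221 = -81549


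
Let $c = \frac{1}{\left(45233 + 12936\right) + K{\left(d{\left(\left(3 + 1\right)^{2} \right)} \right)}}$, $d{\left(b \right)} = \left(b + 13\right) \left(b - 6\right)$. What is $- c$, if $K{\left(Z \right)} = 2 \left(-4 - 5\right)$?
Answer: $- \frac{1}{58151} \approx -1.7197 \cdot 10^{-5}$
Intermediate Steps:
$d{\left(b \right)} = \left(-6 + b\right) \left(13 + b\right)$ ($d{\left(b \right)} = \left(13 + b\right) \left(-6 + b\right) = \left(-6 + b\right) \left(13 + b\right)$)
$K{\left(Z \right)} = -18$ ($K{\left(Z \right)} = 2 \left(-9\right) = -18$)
$c = \frac{1}{58151}$ ($c = \frac{1}{\left(45233 + 12936\right) - 18} = \frac{1}{58169 - 18} = \frac{1}{58151} \approx 1.7197 \cdot 10^{-5}$)
$- c = \left(-1\right) \frac{1}{58151} = - \frac{1}{58151}$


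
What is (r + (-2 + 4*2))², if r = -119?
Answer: 12769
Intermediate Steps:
(r + (-2 + 4*2))² = (-119 + (-2 + 4*2))² = (-119 + (-2 + 8))² = (-119 + 6)² = (-113)² = 12769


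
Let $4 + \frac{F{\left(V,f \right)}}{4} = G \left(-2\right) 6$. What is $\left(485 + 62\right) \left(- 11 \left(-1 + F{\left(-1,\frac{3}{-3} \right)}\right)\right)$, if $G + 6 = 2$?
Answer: $-1052975$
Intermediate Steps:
$G = -4$ ($G = -6 + 2 = -4$)
$F{\left(V,f \right)} = 176$ ($F{\left(V,f \right)} = -16 + 4 \left(-4\right) \left(-2\right) 6 = -16 + 4 \cdot 8 \cdot 6 = -16 + 4 \cdot 48 = -16 + 192 = 176$)
$\left(485 + 62\right) \left(- 11 \left(-1 + F{\left(-1,\frac{3}{-3} \right)}\right)\right) = \left(485 + 62\right) \left(- 11 \left(-1 + 176\right)\right) = 547 \left(\left(-11\right) 175\right) = 547 \left(-1925\right) = -1052975$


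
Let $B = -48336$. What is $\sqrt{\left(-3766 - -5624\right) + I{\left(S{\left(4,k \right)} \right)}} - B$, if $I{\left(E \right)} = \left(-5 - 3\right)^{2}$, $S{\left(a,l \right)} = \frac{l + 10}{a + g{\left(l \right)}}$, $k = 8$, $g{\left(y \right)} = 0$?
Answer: $48336 + 31 \sqrt{2} \approx 48380.0$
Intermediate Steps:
$S{\left(a,l \right)} = \frac{10 + l}{a}$ ($S{\left(a,l \right)} = \frac{l + 10}{a + 0} = \frac{10 + l}{a}$)
$I{\left(E \right)} = 64$ ($I{\left(E \right)} = \left(-8\right)^{2} = 64$)
$\sqrt{\left(-3766 - -5624\right) + I{\left(S{\left(4,k \right)} \right)}} - B = \sqrt{\left(-3766 - -5624\right) + 64} - -48336 = \sqrt{\left(-3766 + 5624\right) + 64} + 48336 = \sqrt{1858 + 64} + 48336 = \sqrt{1922} + 48336 = 31 \sqrt{2} + 48336 = 48336 + 31 \sqrt{2}$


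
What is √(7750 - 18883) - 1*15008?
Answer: -15008 + 3*I*√1237 ≈ -15008.0 + 105.51*I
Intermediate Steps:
√(7750 - 18883) - 1*15008 = √(-11133) - 15008 = 3*I*√1237 - 15008 = -15008 + 3*I*√1237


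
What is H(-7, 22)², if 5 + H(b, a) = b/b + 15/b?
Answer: 1849/49 ≈ 37.735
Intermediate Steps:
H(b, a) = -4 + 15/b (H(b, a) = -5 + (b/b + 15/b) = -5 + (1 + 15/b) = -4 + 15/b)
H(-7, 22)² = (-4 + 15/(-7))² = (-4 + 15*(-⅐))² = (-4 - 15/7)² = (-43/7)² = 1849/49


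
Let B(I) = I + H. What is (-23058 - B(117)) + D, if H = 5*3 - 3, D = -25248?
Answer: -48435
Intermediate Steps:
H = 12 (H = 15 - 3 = 12)
B(I) = 12 + I (B(I) = I + 12 = 12 + I)
(-23058 - B(117)) + D = (-23058 - (12 + 117)) - 25248 = (-23058 - 1*129) - 25248 = (-23058 - 129) - 25248 = -23187 - 25248 = -48435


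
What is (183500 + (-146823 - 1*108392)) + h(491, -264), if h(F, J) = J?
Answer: -71979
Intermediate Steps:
(183500 + (-146823 - 1*108392)) + h(491, -264) = (183500 + (-146823 - 1*108392)) - 264 = (183500 + (-146823 - 108392)) - 264 = (183500 - 255215) - 264 = -71715 - 264 = -71979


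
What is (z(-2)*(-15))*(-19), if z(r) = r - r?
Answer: 0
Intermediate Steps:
z(r) = 0
(z(-2)*(-15))*(-19) = (0*(-15))*(-19) = 0*(-19) = 0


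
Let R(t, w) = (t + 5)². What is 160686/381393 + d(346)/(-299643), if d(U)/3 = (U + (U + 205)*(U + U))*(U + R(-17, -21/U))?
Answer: -7922826752366/4232657137 ≈ -1871.8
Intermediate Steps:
R(t, w) = (5 + t)²
d(U) = 3*(144 + U)*(U + 2*U*(205 + U)) (d(U) = 3*((U + (U + 205)*(U + U))*(U + (5 - 17)²)) = 3*((U + (205 + U)*(2*U))*(U + (-12)²)) = 3*((U + 2*U*(205 + U))*(U + 144)) = 3*((U + 2*U*(205 + U))*(144 + U)) = 3*((144 + U)*(U + 2*U*(205 + U))) = 3*(144 + U)*(U + 2*U*(205 + U)))
160686/381393 + d(346)/(-299643) = 160686/381393 + (3*346*(59184 + 2*346² + 699*346))/(-299643) = 160686*(1/381393) + (3*346*(59184 + 2*119716 + 241854))*(-1/299643) = 17854/42377 + (3*346*(59184 + 239432 + 241854))*(-1/299643) = 17854/42377 + (3*346*540470)*(-1/299643) = 17854/42377 + 561007860*(-1/299643) = 17854/42377 - 187002620/99881 = -7922826752366/4232657137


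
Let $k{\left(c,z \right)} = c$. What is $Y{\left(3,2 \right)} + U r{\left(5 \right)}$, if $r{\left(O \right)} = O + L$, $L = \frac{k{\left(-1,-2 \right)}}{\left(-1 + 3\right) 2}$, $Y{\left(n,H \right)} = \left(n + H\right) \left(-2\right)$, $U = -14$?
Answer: $- \frac{153}{2} \approx -76.5$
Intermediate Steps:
$Y{\left(n,H \right)} = - 2 H - 2 n$ ($Y{\left(n,H \right)} = \left(H + n\right) \left(-2\right) = - 2 H - 2 n$)
$L = - \frac{1}{4}$ ($L = - \frac{1}{\left(-1 + 3\right) 2} = - \frac{1}{2 \cdot 2} = - \frac{1}{4} \approx -0.25$)
$r{\left(O \right)} = - \frac{1}{4} + O$ ($r{\left(O \right)} = O - \frac{1}{4} = - \frac{1}{4} + O$)
$Y{\left(3,2 \right)} + U r{\left(5 \right)} = \left(\left(-2\right) 2 - 6\right) - 14 \left(- \frac{1}{4} + 5\right) = \left(-4 - 6\right) - \frac{133}{2} = -10 - \frac{133}{2} = - \frac{153}{2}$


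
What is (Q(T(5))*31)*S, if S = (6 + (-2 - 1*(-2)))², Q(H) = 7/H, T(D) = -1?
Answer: -7812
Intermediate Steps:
S = 36 (S = (6 + (-2 + 2))² = (6 + 0)² = 6² = 36)
(Q(T(5))*31)*S = ((7/(-1))*31)*36 = ((7*(-1))*31)*36 = -7*31*36 = -217*36 = -7812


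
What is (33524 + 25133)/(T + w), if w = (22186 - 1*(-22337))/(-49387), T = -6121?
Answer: -2896893259/302342350 ≈ -9.5815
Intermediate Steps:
w = -44523/49387 (w = (22186 + 22337)*(-1/49387) = 44523*(-1/49387) = -44523/49387 ≈ -0.90151)
(33524 + 25133)/(T + w) = (33524 + 25133)/(-6121 - 44523/49387) = 58657/(-302342350/49387) = 58657*(-49387/302342350) = -2896893259/302342350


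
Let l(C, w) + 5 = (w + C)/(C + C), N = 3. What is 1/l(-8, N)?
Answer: -16/75 ≈ -0.21333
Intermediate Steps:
l(C, w) = -5 + (C + w)/(2*C) (l(C, w) = -5 + (w + C)/(C + C) = -5 + (C + w)/((2*C)) = -5 + (C + w)*(1/(2*C)) = -5 + (C + w)/(2*C))
1/l(-8, N) = 1/((1/2)*(3 - 9*(-8))/(-8)) = 1/((1/2)*(-1/8)*(3 + 72)) = 1/((1/2)*(-1/8)*75) = 1/(-75/16) = -16/75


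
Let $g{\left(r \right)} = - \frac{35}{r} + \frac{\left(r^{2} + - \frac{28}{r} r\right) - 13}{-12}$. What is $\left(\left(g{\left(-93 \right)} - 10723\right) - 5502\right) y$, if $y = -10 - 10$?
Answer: $\frac{31512040}{93} \approx 3.3884 \cdot 10^{5}$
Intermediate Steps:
$g{\left(r \right)} = \frac{41}{12} - \frac{35}{r} - \frac{r^{2}}{12}$ ($g{\left(r \right)} = - \frac{35}{r} + \left(\left(r^{2} - 28\right) - 13\right) \left(- \frac{1}{12}\right) = - \frac{35}{r} + \left(\left(-28 + r^{2}\right) - 13\right) \left(- \frac{1}{12}\right) = - \frac{35}{r} + \left(-41 + r^{2}\right) \left(- \frac{1}{12}\right) = - \frac{35}{r} - \left(- \frac{41}{12} + \frac{r^{2}}{12}\right) = \frac{41}{12} - \frac{35}{r} - \frac{r^{2}}{12}$)
$y = -20$ ($y = -10 - 10 = -20$)
$\left(\left(g{\left(-93 \right)} - 10723\right) - 5502\right) y = \left(\left(\frac{-420 - \left(-93\right)^{3} + 41 \left(-93\right)}{12 \left(-93\right)} - 10723\right) - 5502\right) \left(-20\right) = \left(\left(\frac{1}{12} \left(- \frac{1}{93}\right) \left(-420 - -804357 - 3813\right) - 10723\right) - 5502\right) \left(-20\right) = \left(\left(\frac{1}{12} \left(- \frac{1}{93}\right) \left(-420 + 804357 - 3813\right) - 10723\right) - 5502\right) \left(-20\right) = \left(\left(\frac{1}{12} \left(- \frac{1}{93}\right) 800124 - 10723\right) - 5502\right) \left(-20\right) = \left(\left(- \frac{66677}{93} - 10723\right) - 5502\right) \left(-20\right) = \left(- \frac{1063916}{93} - 5502\right) \left(-20\right) = \left(- \frac{1575602}{93}\right) \left(-20\right) = \frac{31512040}{93}$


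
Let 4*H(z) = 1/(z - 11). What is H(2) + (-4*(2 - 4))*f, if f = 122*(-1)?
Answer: -35137/36 ≈ -976.03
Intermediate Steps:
H(z) = 1/(4*(-11 + z)) (H(z) = 1/(4*(z - 11)) = 1/(4*(-11 + z)))
f = -122
H(2) + (-4*(2 - 4))*f = 1/(4*(-11 + 2)) - 4*(2 - 4)*(-122) = (¼)/(-9) - 4*(-2)*(-122) = (¼)*(-⅑) + 8*(-122) = -1/36 - 976 = -35137/36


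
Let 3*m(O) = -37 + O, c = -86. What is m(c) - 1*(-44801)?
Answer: 44760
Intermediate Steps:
m(O) = -37/3 + O/3 (m(O) = (-37 + O)/3 = -37/3 + O/3)
m(c) - 1*(-44801) = (-37/3 + (1/3)*(-86)) - 1*(-44801) = (-37/3 - 86/3) + 44801 = -41 + 44801 = 44760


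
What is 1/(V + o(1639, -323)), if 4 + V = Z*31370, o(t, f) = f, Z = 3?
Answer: 1/93783 ≈ 1.0663e-5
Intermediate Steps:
V = 94106 (V = -4 + 3*31370 = -4 + 94110 = 94106)
1/(V + o(1639, -323)) = 1/(94106 - 323) = 1/93783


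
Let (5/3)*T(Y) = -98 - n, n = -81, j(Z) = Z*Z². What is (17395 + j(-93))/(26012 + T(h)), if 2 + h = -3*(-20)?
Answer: -357710/11819 ≈ -30.266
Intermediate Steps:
j(Z) = Z³
h = 58 (h = -2 - 3*(-20) = -2 + 60 = 58)
T(Y) = -51/5 (T(Y) = 3*(-98 - 1*(-81))/5 = 3*(-98 + 81)/5 = (⅗)*(-17) = -51/5)
(17395 + j(-93))/(26012 + T(h)) = (17395 + (-93)³)/(26012 - 51/5) = (17395 - 804357)/(130009/5) = -786962*5/130009 = -357710/11819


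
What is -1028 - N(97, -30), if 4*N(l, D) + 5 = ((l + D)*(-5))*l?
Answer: 7097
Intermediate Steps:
N(l, D) = -5/4 + l*(-5*D - 5*l)/4 (N(l, D) = -5/4 + (((l + D)*(-5))*l)/4 = -5/4 + (((D + l)*(-5))*l)/4 = -5/4 + ((-5*D - 5*l)*l)/4 = -5/4 + (l*(-5*D - 5*l))/4 = -5/4 + l*(-5*D - 5*l)/4)
-1028 - N(97, -30) = -1028 - (-5/4 - 5/4*97² - 5/4*(-30)*97) = -1028 - (-5/4 - 5/4*9409 + 7275/2) = -1028 - (-5/4 - 47045/4 + 7275/2) = -1028 - 1*(-8125) = -1028 + 8125 = 7097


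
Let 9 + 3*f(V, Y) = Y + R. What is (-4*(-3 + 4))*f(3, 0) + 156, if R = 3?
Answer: 164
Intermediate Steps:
f(V, Y) = -2 + Y/3 (f(V, Y) = -3 + (Y + 3)/3 = -3 + (3 + Y)/3 = -3 + (1 + Y/3) = -2 + Y/3)
(-4*(-3 + 4))*f(3, 0) + 156 = (-4*(-3 + 4))*(-2 + (1/3)*0) + 156 = (-4*1)*(-2 + 0) + 156 = -4*(-2) + 156 = 8 + 156 = 164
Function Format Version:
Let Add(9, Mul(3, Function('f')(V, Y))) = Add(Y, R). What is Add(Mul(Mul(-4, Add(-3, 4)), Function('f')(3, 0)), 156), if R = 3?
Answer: 164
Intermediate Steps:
Function('f')(V, Y) = Add(-2, Mul(Rational(1, 3), Y)) (Function('f')(V, Y) = Add(-3, Mul(Rational(1, 3), Add(Y, 3))) = Add(-3, Mul(Rational(1, 3), Add(3, Y))) = Add(-3, Add(1, Mul(Rational(1, 3), Y))) = Add(-2, Mul(Rational(1, 3), Y)))
Add(Mul(Mul(-4, Add(-3, 4)), Function('f')(3, 0)), 156) = Add(Mul(Mul(-4, Add(-3, 4)), Add(-2, Mul(Rational(1, 3), 0))), 156) = Add(Mul(Mul(-4, 1), Add(-2, 0)), 156) = Add(Mul(-4, -2), 156) = Add(8, 156) = 164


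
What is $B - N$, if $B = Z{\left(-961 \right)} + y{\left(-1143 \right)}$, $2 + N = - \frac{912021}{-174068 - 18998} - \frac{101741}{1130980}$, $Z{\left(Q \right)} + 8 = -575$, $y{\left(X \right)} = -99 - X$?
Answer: $\frac{50042983762083}{109176892340} \approx 458.37$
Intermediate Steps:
$Z{\left(Q \right)} = -583$ ($Z{\left(Q \right)} = -8 - 575 = -583$)
$N = \frac{287563606657}{109176892340}$ ($N = -2 - \left(\frac{101741}{1130980} + \frac{912021}{-174068 - 18998}\right) = -2 - \left(\frac{101741}{1130980} + \frac{912021}{-193066}\right) = -2 - - \frac{505917391337}{109176892340} = -2 + \left(\frac{912021}{193066} - \frac{101741}{1130980}\right) = -2 + \frac{505917391337}{109176892340} = \frac{287563606657}{109176892340} \approx 2.6339$)
$B = 461$ ($B = -583 - -1044 = -583 + \left(-99 + 1143\right) = -583 + 1044 = 461$)
$B - N = 461 - \frac{287563606657}{109176892340} = \frac{50042983762083}{109176892340}$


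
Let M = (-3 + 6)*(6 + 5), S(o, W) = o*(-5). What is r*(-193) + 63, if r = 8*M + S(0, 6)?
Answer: -50889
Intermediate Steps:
S(o, W) = -5*o
M = 33 (M = 3*11 = 33)
r = 264 (r = 8*33 - 5*0 = 264 + 0 = 264)
r*(-193) + 63 = 264*(-193) + 63 = -50952 + 63 = -50889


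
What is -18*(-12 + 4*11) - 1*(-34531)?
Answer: 33955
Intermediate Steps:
-18*(-12 + 4*11) - 1*(-34531) = -18*(-12 + 44) + 34531 = -18*32 + 34531 = -576 + 34531 = 33955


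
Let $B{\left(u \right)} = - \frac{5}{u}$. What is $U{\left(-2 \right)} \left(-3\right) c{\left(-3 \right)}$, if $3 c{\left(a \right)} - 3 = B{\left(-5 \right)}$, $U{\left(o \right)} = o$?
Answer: $8$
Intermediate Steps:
$c{\left(a \right)} = \frac{4}{3}$ ($c{\left(a \right)} = 1 + \frac{\left(-5\right) \frac{1}{-5}}{3} = 1 + \frac{\left(-5\right) \left(- \frac{1}{5}\right)}{3} = 1 + \frac{1}{3} \cdot 1 = 1 + \frac{1}{3} = \frac{4}{3}$)
$U{\left(-2 \right)} \left(-3\right) c{\left(-3 \right)} = \left(-2\right) \left(-3\right) \frac{4}{3} = 6 \cdot \frac{4}{3} = 8$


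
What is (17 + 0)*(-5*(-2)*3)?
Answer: 510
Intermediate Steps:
(17 + 0)*(-5*(-2)*3) = 17*(10*3) = 17*30 = 510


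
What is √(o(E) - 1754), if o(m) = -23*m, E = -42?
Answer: 2*I*√197 ≈ 28.071*I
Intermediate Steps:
√(o(E) - 1754) = √(-23*(-42) - 1754) = √(966 - 1754) = √(-788) = 2*I*√197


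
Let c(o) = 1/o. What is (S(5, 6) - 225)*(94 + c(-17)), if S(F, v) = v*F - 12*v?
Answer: -426399/17 ≈ -25082.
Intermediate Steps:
S(F, v) = -12*v + F*v (S(F, v) = F*v - 12*v = -12*v + F*v)
(S(5, 6) - 225)*(94 + c(-17)) = (6*(-12 + 5) - 225)*(94 + 1/(-17)) = (6*(-7) - 225)*(94 - 1/17) = (-42 - 225)*(1597/17) = -267*1597/17 = -426399/17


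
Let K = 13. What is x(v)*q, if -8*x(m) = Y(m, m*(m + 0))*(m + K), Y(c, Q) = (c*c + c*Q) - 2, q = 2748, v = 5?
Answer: -915084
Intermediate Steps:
Y(c, Q) = -2 + c**2 + Q*c (Y(c, Q) = (c**2 + Q*c) - 2 = -2 + c**2 + Q*c)
x(m) = -(13 + m)*(-2 + m**2 + m**3)/8 (x(m) = -(-2 + m**2 + (m*(m + 0))*m)*(m + 13)/8 = -(-2 + m**2 + (m*m)*m)*(13 + m)/8 = -(-2 + m**2 + m**2*m)*(13 + m)/8 = -(-2 + m**2 + m**3)*(13 + m)/8 = -(13 + m)*(-2 + m**2 + m**3)/8)
x(v)*q = -(13 + 5)*(-2 + 5**2 + 5**3)/8*2748 = -1/8*18*(-2 + 25 + 125)*2748 = -1/8*18*148*2748 = -333*2748 = -915084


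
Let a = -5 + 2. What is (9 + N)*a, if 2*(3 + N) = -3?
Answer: -27/2 ≈ -13.500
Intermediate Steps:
a = -3
N = -9/2 (N = -3 + (1/2)*(-3) = -3 - 3/2 = -9/2 ≈ -4.5000)
(9 + N)*a = (9 - 9/2)*(-3) = (9/2)*(-3) = -27/2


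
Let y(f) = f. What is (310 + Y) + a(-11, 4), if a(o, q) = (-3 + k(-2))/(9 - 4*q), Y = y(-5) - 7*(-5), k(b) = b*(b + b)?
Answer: 2375/7 ≈ 339.29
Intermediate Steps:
k(b) = 2*b**2 (k(b) = b*(2*b) = 2*b**2)
Y = 30 (Y = -5 - 7*(-5) = -5 + 35 = 30)
a(o, q) = 5/(9 - 4*q) (a(o, q) = (-3 + 2*(-2)**2)/(9 - 4*q) = (-3 + 2*4)/(9 - 4*q) = (-3 + 8)/(9 - 4*q) = 5/(9 - 4*q))
(310 + Y) + a(-11, 4) = (310 + 30) - 5/(-9 + 4*4) = 340 - 5/(-9 + 16) = 340 - 5/7 = 2375/7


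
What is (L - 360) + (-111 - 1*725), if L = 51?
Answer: -1145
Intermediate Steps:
(L - 360) + (-111 - 1*725) = (51 - 360) + (-111 - 1*725) = -309 + (-111 - 725) = -309 - 836 = -1145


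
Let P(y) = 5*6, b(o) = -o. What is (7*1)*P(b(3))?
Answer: 210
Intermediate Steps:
P(y) = 30
(7*1)*P(b(3)) = (7*1)*30 = 7*30 = 210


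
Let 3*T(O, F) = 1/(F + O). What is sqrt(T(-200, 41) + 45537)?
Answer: 2*sqrt(287805211)/159 ≈ 213.39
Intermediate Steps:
T(O, F) = 1/(3*(F + O))
sqrt(T(-200, 41) + 45537) = sqrt(1/(3*(41 - 200)) + 45537) = sqrt((1/3)/(-159) + 45537) = sqrt((1/3)*(-1/159) + 45537) = sqrt(-1/477 + 45537) = sqrt(21721148/477) = 2*sqrt(287805211)/159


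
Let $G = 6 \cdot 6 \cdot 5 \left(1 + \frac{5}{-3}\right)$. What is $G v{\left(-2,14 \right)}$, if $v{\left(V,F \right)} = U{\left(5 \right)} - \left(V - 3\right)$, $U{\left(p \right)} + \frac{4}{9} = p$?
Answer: $- \frac{3440}{3} \approx -1146.7$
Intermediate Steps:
$U{\left(p \right)} = - \frac{4}{9} + p$
$v{\left(V,F \right)} = \frac{68}{9} - V$ ($v{\left(V,F \right)} = \left(- \frac{4}{9} + 5\right) - \left(V - 3\right) = \frac{41}{9} - \left(-3 + V\right) = \frac{68}{9} - V$)
$G = -120$ ($G = 36 \cdot 5 \left(1 + 5 \left(- \frac{1}{3}\right)\right) = 180 \left(1 - \frac{5}{3}\right) = 180 \left(- \frac{2}{3}\right) = -120$)
$G v{\left(-2,14 \right)} = - 120 \left(\frac{68}{9} - -2\right) = - 120 \left(\frac{68}{9} + 2\right) = \left(-120\right) \frac{86}{9} = - \frac{3440}{3}$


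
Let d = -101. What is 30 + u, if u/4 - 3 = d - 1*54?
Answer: -578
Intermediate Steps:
u = -608 (u = 12 + 4*(-101 - 1*54) = 12 + 4*(-101 - 54) = 12 + 4*(-155) = 12 - 620 = -608)
30 + u = 30 - 608 = -578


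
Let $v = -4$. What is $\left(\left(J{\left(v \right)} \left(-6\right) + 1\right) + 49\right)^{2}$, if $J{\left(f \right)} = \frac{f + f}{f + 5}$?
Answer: $9604$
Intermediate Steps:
$J{\left(f \right)} = \frac{2 f}{5 + f}$
$\left(\left(J{\left(v \right)} \left(-6\right) + 1\right) + 49\right)^{2} = \left(\left(2 \left(-4\right) \frac{1}{5 - 4} \left(-6\right) + 1\right) + 49\right)^{2} = \left(\left(2 \left(-4\right) 1^{-1} \left(-6\right) + 1\right) + 49\right)^{2} = \left(\left(2 \left(-4\right) 1 \left(-6\right) + 1\right) + 49\right)^{2} = \left(\left(\left(-8\right) \left(-6\right) + 1\right) + 49\right)^{2} = \left(\left(48 + 1\right) + 49\right)^{2} = \left(49 + 49\right)^{2} = 98^{2} = 9604$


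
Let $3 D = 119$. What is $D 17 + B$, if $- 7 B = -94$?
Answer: $\frac{14443}{21} \approx 687.76$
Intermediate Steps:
$D = \frac{119}{3}$ ($D = \frac{1}{3} \cdot 119 = \frac{119}{3} \approx 39.667$)
$B = \frac{94}{7}$ ($B = \left(- \frac{1}{7}\right) \left(-94\right) = \frac{94}{7} \approx 13.429$)
$D 17 + B = \frac{119}{3} \cdot 17 + \frac{94}{7} = \frac{2023}{3} + \frac{94}{7} = \frac{14443}{21}$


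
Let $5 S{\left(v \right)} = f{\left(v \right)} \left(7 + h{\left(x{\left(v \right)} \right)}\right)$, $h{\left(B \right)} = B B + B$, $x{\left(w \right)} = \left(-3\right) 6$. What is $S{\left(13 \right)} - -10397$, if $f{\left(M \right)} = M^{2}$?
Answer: $\frac{104882}{5} \approx 20976.0$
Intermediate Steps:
$x{\left(w \right)} = -18$
$h{\left(B \right)} = B + B^{2}$ ($h{\left(B \right)} = B^{2} + B = B + B^{2}$)
$S{\left(v \right)} = \frac{313 v^{2}}{5}$ ($S{\left(v \right)} = \frac{v^{2} \left(7 - 18 \left(1 - 18\right)\right)}{5} = \frac{v^{2} \left(7 - -306\right)}{5} = \frac{v^{2} \left(7 + 306\right)}{5} = \frac{v^{2} \cdot 313}{5} = \frac{313 v^{2}}{5}$)
$S{\left(13 \right)} - -10397 = \frac{313 \cdot 13^{2}}{5} - -10397 = \frac{313}{5} \cdot 169 + 10397 = \frac{52897}{5} + 10397 = \frac{104882}{5}$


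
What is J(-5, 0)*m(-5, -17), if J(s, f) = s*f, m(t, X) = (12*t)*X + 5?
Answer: 0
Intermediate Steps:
m(t, X) = 5 + 12*X*t (m(t, X) = 12*X*t + 5 = 5 + 12*X*t)
J(s, f) = f*s
J(-5, 0)*m(-5, -17) = (0*(-5))*(5 + 12*(-17)*(-5)) = 0*(5 + 1020) = 0*1025 = 0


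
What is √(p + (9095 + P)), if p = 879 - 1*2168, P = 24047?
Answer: √31853 ≈ 178.47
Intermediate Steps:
p = -1289 (p = 879 - 2168 = -1289)
√(p + (9095 + P)) = √(-1289 + (9095 + 24047)) = √(-1289 + 33142) = √31853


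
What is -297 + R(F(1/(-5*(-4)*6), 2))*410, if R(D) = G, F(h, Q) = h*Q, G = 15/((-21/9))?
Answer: -20529/7 ≈ -2932.7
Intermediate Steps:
G = -45/7 (G = 15/((-21*⅑)) = 15/(-7/3) = 15*(-3/7) = -45/7 ≈ -6.4286)
F(h, Q) = Q*h
R(D) = -45/7
-297 + R(F(1/(-5*(-4)*6), 2))*410 = -297 - 45/7*410 = -297 - 18450/7 = -20529/7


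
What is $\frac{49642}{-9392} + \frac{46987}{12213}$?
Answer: $- \frac{82487921}{57352248} \approx -1.4383$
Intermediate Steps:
$\frac{49642}{-9392} + \frac{46987}{12213} = 49642 \left(- \frac{1}{9392}\right) + 46987 \cdot \frac{1}{12213} = - \frac{24821}{4696} + \frac{46987}{12213} = - \frac{82487921}{57352248}$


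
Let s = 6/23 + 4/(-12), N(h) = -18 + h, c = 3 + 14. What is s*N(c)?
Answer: 5/69 ≈ 0.072464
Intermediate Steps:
c = 17
s = -5/69 (s = 6*(1/23) + 4*(-1/12) = 6/23 - 1/3 = -5/69 ≈ -0.072464)
s*N(c) = -5*(-18 + 17)/69 = -5/69*(-1) = 5/69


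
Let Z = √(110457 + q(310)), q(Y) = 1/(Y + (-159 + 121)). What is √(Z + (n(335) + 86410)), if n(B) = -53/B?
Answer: √(11210130236220 + 1907825*√510753185)/11390 ≈ 294.52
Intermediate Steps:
q(Y) = 1/(-38 + Y) (q(Y) = 1/(Y - 38) = 1/(-38 + Y))
Z = √510753185/68 (Z = √(110457 + 1/(-38 + 310)) = √(110457 + 1/272) = √(30044305/272) = √510753185/68 ≈ 332.35)
√(Z + (n(335) + 86410)) = √(√510753185/68 + (-53/335 + 86410)) = √(√510753185/68 + 28947297/335) = √(28947297/335 + √510753185/68)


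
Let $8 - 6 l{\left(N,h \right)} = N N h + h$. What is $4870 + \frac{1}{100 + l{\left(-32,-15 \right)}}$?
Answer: $\frac{77837216}{15983} \approx 4870.0$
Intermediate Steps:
$l{\left(N,h \right)} = \frac{4}{3} - \frac{h}{6} - \frac{h N^{2}}{6}$ ($l{\left(N,h \right)} = \frac{4}{3} - \frac{N N h + h}{6} = \frac{4}{3} - \frac{N^{2} h + h}{6} = \frac{4}{3} - \frac{h N^{2} + h}{6} = \frac{4}{3} - \frac{h + h N^{2}}{6} = \frac{4}{3} - \left(\frac{h}{6} + \frac{h N^{2}}{6}\right) = \frac{4}{3} - \frac{h}{6} - \frac{h N^{2}}{6}$)
$4870 + \frac{1}{100 + l{\left(-32,-15 \right)}} = 4870 + \frac{1}{100 - \left(- \frac{23}{6} - 2560\right)} = 4870 + \frac{1}{100 + \left(\frac{4}{3} + \frac{5}{2} - \left(- \frac{5}{2}\right) 1024\right)} = 4870 + \frac{1}{100 + \left(\frac{4}{3} + \frac{5}{2} + 2560\right)} = 4870 + \frac{1}{100 + \frac{15383}{6}} = 4870 + \frac{1}{\frac{15983}{6}} = 4870 + \frac{6}{15983} = \frac{77837216}{15983}$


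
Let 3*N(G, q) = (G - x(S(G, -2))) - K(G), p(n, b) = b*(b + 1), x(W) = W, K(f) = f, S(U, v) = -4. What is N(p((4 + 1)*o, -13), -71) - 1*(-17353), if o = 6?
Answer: 52063/3 ≈ 17354.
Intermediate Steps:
p(n, b) = b*(1 + b)
N(G, q) = 4/3 (N(G, q) = ((G - 1*(-4)) - G)/3 = ((G + 4) - G)/3 = ((4 + G) - G)/3 = (⅓)*4 = 4/3)
N(p((4 + 1)*o, -13), -71) - 1*(-17353) = 4/3 - 1*(-17353) = 4/3 + 17353 = 52063/3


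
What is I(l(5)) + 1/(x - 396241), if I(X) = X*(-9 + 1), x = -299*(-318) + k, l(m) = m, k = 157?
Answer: -12040081/301002 ≈ -40.000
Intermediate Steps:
x = 95239 (x = -299*(-318) + 157 = 95082 + 157 = 95239)
I(X) = -8*X (I(X) = X*(-8) = -8*X)
I(l(5)) + 1/(x - 396241) = -8*5 + 1/(95239 - 396241) = -40 + 1/(-301002) = -40 - 1/301002 = -12040081/301002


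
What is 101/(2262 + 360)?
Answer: 101/2622 ≈ 0.038520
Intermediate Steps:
101/(2262 + 360) = 101/2622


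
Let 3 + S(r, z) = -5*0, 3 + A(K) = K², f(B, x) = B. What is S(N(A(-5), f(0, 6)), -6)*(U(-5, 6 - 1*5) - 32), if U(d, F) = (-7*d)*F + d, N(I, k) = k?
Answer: 6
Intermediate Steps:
A(K) = -3 + K²
S(r, z) = -3 (S(r, z) = -3 - 5*0 = -3 + 0 = -3)
U(d, F) = d - 7*F*d (U(d, F) = -7*F*d + d = d - 7*F*d)
S(N(A(-5), f(0, 6)), -6)*(U(-5, 6 - 1*5) - 32) = -3*(-5*(1 - 7*(6 - 1*5)) - 32) = -3*(-5*(1 - 7*(6 - 5)) - 32) = -3*(-5*(1 - 7*1) - 32) = -3*(-5*(1 - 7) - 32) = -3*(-5*(-6) - 32) = -3*(30 - 32) = -3*(-2) = 6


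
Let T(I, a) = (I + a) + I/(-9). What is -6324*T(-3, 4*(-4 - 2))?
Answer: 168640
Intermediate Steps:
T(I, a) = a + 8*I/9 (T(I, a) = (I + a) + I*(-⅑) = (I + a) - I/9 = a + 8*I/9)
-6324*T(-3, 4*(-4 - 2)) = -6324*(4*(-4 - 2) + (8/9)*(-3)) = -6324*(4*(-6) - 8/3) = -6324*(-24 - 8/3) = -6324*(-80/3) = 168640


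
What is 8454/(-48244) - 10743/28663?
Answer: -380301147/691408886 ≈ -0.55004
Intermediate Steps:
8454/(-48244) - 10743/28663 = 8454*(-1/48244) - 10743*1/28663 = -4227/24122 - 10743/28663 = -380301147/691408886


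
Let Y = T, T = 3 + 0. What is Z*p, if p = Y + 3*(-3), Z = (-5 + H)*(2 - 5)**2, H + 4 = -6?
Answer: 810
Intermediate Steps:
H = -10 (H = -4 - 6 = -10)
T = 3
Y = 3
Z = -135 (Z = (-5 - 10)*(2 - 5)**2 = -15*(-3)**2 = -15*9 = -135)
p = -6 (p = 3 + 3*(-3) = 3 - 9 = -6)
Z*p = -135*(-6) = 810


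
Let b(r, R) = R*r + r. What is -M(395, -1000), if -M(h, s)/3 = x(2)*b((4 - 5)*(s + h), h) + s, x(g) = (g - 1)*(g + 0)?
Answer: 1434480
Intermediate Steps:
b(r, R) = r + R*r
x(g) = g*(-1 + g) (x(g) = (-1 + g)*g = g*(-1 + g))
M(h, s) = -3*s - 6*(1 + h)*(-h - s) (M(h, s) = -3*((2*(-1 + 2))*(((4 - 5)*(s + h))*(1 + h)) + s) = -3*((2*1)*((-(h + s))*(1 + h)) + s) = -3*(2*((-h - s)*(1 + h)) + s) = -3*(2*((1 + h)*(-h - s)) + s) = -3*(2*(1 + h)*(-h - s) + s) = -3*(s + 2*(1 + h)*(-h - s)) = -3*s - 6*(1 + h)*(-h - s))
-M(395, -1000) = -(-3*(-1000) + 6*(1 + 395)*(395 - 1000)) = -(3000 + 6*396*(-605)) = -(3000 - 1437480) = -1*(-1434480) = 1434480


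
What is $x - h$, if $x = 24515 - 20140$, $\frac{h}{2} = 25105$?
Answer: $-45835$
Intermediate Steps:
$h = 50210$ ($h = 2 \cdot 25105 = 50210$)
$x = 4375$ ($x = 24515 - 20140 = 4375$)
$x - h = 4375 - 50210 = -45835$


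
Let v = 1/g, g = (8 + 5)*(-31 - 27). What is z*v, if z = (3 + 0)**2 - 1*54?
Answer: 45/754 ≈ 0.059682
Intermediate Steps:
g = -754 (g = 13*(-58) = -754)
v = -1/754 (v = 1/(-754) = -1/754 ≈ -0.0013263)
z = -45 (z = 3**2 - 54 = 9 - 54 = -45)
z*v = -45*(-1/754) = 45/754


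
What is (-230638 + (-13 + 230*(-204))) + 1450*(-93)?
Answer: -412421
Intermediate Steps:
(-230638 + (-13 + 230*(-204))) + 1450*(-93) = (-230638 + (-13 - 46920)) - 134850 = (-230638 - 46933) - 134850 = -277571 - 134850 = -412421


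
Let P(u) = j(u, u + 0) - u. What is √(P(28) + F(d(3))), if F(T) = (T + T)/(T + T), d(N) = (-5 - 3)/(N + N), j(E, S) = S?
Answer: 1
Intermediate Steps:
d(N) = -4/N (d(N) = -8*1/(2*N) = -4/N)
F(T) = 1 (F(T) = (2*T)/((2*T)) = (2*T)*(1/(2*T)) = 1)
P(u) = 0 (P(u) = (u + 0) - u = u - u = 0)
√(P(28) + F(d(3))) = √(0 + 1) = √1 = 1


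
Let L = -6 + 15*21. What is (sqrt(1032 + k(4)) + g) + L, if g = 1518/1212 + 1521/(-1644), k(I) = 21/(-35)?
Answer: 17120647/55348 + 3*sqrt(2865)/5 ≈ 341.44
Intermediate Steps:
k(I) = -3/5 (k(I) = 21*(-1/35) = -3/5)
L = 309 (L = -6 + 315 = 309)
g = 18115/55348 (g = 1518*(1/1212) + 1521*(-1/1644) = 253/202 - 507/548 = 18115/55348 ≈ 0.32729)
(sqrt(1032 + k(4)) + g) + L = (sqrt(1032 - 3/5) + 18115/55348) + 309 = (sqrt(5157/5) + 18115/55348) + 309 = (3*sqrt(2865)/5 + 18115/55348) + 309 = (18115/55348 + 3*sqrt(2865)/5) + 309 = 17120647/55348 + 3*sqrt(2865)/5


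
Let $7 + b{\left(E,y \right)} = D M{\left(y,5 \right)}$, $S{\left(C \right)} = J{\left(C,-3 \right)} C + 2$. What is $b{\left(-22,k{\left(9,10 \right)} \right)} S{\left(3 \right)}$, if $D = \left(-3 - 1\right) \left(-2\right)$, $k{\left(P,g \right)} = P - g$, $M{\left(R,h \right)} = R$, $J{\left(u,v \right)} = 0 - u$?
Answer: $105$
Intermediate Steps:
$J{\left(u,v \right)} = - u$
$S{\left(C \right)} = 2 - C^{2}$ ($S{\left(C \right)} = - C C + 2 = - C^{2} + 2 = 2 - C^{2}$)
$D = 8$ ($D = \left(-4\right) \left(-2\right) = 8$)
$b{\left(E,y \right)} = -7 + 8 y$
$b{\left(-22,k{\left(9,10 \right)} \right)} S{\left(3 \right)} = \left(-7 + 8 \left(9 - 10\right)\right) \left(2 - 3^{2}\right) = \left(-7 + 8 \left(9 - 10\right)\right) \left(2 - 9\right) = \left(-7 + 8 \left(-1\right)\right) \left(2 - 9\right) = \left(-7 - 8\right) \left(-7\right) = \left(-15\right) \left(-7\right) = 105$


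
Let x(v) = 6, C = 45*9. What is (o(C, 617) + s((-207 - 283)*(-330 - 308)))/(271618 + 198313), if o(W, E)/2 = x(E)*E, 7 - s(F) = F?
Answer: -305209/469931 ≈ -0.64948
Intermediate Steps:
s(F) = 7 - F
C = 405
o(W, E) = 12*E (o(W, E) = 2*(6*E) = 12*E)
(o(C, 617) + s((-207 - 283)*(-330 - 308)))/(271618 + 198313) = (12*617 + (7 - (-207 - 283)*(-330 - 308)))/(271618 + 198313) = (7404 + (7 - (-490)*(-638)))/469931 = (7404 + (7 - 1*312620))*(1/469931) = (7404 + (7 - 312620))*(1/469931) = (7404 - 312613)*(1/469931) = -305209*1/469931 = -305209/469931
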